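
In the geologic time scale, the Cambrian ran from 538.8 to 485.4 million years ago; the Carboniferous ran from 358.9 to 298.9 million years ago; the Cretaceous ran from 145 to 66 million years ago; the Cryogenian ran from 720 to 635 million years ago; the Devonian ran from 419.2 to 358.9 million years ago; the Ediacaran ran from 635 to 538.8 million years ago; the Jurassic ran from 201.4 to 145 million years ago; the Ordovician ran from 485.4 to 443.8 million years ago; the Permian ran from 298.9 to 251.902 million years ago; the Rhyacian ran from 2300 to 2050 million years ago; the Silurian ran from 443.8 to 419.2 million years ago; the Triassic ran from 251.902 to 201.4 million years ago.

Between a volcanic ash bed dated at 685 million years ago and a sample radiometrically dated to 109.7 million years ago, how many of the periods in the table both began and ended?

685 Ma sits inside the Cryogenian (720–635) and 109.7 Ma inside the Cretaceous (145–66); neither of those is wholly between the two dates.
The listed periods lying completely between them are Ediacaran, Cambrian, Ordovician, Silurian, Devonian, Carboniferous, Permian, Triassic, Jurassic — 9 in all.

9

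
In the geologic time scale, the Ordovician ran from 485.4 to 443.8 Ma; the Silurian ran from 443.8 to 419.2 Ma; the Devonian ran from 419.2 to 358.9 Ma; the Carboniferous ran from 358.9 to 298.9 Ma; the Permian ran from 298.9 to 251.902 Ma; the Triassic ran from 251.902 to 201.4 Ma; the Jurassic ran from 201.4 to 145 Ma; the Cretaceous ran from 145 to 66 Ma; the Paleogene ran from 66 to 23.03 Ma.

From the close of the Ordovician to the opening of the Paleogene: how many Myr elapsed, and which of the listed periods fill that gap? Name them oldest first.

The Ordovician closes at 443.8 Ma and the Paleogene opens at 66 Ma, so the interval is 443.8 − 66 = 377.8 Myr.
A period fits inside if it starts at or after 443.8 Ma and ends at or before 66 Ma; oldest first that gives Silurian, Devonian, Carboniferous, Permian, Triassic, Jurassic, Cretaceous.

377.8 million years; Silurian, Devonian, Carboniferous, Permian, Triassic, Jurassic, Cretaceous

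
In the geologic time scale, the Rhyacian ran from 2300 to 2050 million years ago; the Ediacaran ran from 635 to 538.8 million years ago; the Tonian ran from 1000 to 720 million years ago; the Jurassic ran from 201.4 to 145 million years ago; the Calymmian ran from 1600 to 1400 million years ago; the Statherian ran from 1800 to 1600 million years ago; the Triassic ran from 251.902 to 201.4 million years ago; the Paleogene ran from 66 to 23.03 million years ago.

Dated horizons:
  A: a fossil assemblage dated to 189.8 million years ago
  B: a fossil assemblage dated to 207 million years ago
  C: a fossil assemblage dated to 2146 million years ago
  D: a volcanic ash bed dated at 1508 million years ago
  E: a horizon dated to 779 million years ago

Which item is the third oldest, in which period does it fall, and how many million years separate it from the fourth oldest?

E, in the Tonian; 572 million years to B

Sorted oldest-first by Ma: C (2146), D (1508), E (779), B (207), A (189.8).
The third oldest is E at 779 Ma, which lies in 1000–720 Ma: the Tonian.
The fourth oldest is B at 207 Ma; separation = |779 − 207| = 572 Myr.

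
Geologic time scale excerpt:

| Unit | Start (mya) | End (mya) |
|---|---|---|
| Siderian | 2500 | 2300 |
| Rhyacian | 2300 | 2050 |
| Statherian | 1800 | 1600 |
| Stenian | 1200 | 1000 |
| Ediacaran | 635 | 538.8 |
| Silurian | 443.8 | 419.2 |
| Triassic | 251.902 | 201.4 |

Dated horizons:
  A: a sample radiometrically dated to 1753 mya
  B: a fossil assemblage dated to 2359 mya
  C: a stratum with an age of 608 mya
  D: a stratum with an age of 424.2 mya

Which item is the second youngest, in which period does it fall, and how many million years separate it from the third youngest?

C, in the Ediacaran; 1145 million years to A

Sorted youngest-first by Ma: D (424.2), C (608), A (1753), B (2359).
The second youngest is C at 608 Ma, which lies in 635–538.8 Ma: the Ediacaran.
The third youngest is A at 1753 Ma; separation = |608 − 1753| = 1145 Myr.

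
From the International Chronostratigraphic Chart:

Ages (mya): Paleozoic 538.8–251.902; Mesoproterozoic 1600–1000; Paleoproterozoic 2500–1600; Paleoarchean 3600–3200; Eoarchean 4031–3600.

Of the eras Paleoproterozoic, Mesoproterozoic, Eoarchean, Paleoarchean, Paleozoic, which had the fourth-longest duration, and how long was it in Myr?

Durations: Paleoproterozoic 900; Mesoproterozoic 600; Eoarchean 431; Paleoarchean 400; Paleozoic 286.898 Myr.
Sorted longest-first: Paleoproterozoic (900), Mesoproterozoic (600), Eoarchean (431), Paleoarchean (400), Paleozoic (286.898).
The fourth longest is Paleoarchean at 400 Myr.

Paleoarchean, 400 million years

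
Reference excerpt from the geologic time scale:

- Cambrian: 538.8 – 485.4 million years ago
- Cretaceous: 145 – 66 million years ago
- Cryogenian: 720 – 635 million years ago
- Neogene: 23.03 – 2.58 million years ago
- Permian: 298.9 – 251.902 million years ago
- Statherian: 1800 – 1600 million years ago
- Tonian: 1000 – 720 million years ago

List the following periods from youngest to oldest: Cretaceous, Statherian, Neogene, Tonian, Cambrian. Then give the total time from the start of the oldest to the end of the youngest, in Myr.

Neogene → Cretaceous → Cambrian → Tonian → Statherian; total span 1797.42 Myr

From the excerpt: Cretaceous 145–66; Statherian 1800–1600; Neogene 23.03–2.58; Tonian 1000–720; Cambrian 538.8–485.4 (Ma).
Larger Ma is earlier, so the oldest is Statherian and the youngest is Neogene; youngest to oldest: Neogene, Cretaceous, Cambrian, Tonian, Statherian.
Oldest start 1800 minus youngest end 2.58 gives 1797.42 Myr overall.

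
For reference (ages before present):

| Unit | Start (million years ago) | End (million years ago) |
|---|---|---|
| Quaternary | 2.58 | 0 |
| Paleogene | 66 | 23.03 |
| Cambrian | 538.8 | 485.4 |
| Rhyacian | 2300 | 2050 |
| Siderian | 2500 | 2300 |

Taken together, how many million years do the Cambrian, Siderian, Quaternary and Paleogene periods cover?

Duration is start − end for each: (538.8 − 485.4) + (2500 − 2300) + (2.58 − 0) + (66 − 23.03).
That is 53.4 + 200 + 2.58 + 42.97, which totals 298.95 million years.

298.95 million years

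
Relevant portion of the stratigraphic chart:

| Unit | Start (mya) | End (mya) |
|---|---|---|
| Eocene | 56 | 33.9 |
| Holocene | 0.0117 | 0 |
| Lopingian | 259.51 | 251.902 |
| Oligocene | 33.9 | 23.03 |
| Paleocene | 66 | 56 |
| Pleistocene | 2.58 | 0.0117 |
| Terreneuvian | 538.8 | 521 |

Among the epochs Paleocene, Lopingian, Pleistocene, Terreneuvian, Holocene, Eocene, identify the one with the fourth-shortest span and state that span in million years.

Start − end for each: Paleocene 66 − 56 = 10; Lopingian 259.51 − 251.902 = 7.608; Pleistocene 2.58 − 0.0117 = 2.5683; Terreneuvian 538.8 − 521 = 17.8; Holocene 0.0117 − 0 = 0.0117; Eocene 56 − 33.9 = 22.1.
Ranking these from shortest: Holocene < Pleistocene < Lopingian < Paleocene < Terreneuvian < Eocene.
Position 4 in that ranking is Paleocene, which lasted 10 Myr.

Paleocene, 10 million years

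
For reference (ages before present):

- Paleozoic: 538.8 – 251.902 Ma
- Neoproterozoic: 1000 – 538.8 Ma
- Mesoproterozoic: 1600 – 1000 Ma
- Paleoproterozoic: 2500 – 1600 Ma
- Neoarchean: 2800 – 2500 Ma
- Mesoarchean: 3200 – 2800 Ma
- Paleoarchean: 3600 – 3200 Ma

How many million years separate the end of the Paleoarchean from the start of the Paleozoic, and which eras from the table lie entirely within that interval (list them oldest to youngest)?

2661.2 million years; Mesoarchean, Neoarchean, Paleoproterozoic, Mesoproterozoic, Neoproterozoic

The Paleoarchean closes at 3200 Ma and the Paleozoic opens at 538.8 Ma, so the interval is 3200 − 538.8 = 2661.2 Myr.
An era fits inside if it starts at or after 3200 Ma and ends at or before 538.8 Ma; oldest first that gives Mesoarchean, Neoarchean, Paleoproterozoic, Mesoproterozoic, Neoproterozoic.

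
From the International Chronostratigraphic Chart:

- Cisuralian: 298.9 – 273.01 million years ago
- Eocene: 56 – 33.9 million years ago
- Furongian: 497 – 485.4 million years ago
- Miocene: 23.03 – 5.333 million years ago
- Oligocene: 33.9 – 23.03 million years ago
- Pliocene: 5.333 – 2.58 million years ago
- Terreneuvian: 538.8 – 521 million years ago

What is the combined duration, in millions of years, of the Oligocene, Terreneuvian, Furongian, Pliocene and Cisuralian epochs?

68.913 million years

Each duration: Oligocene = 10.87; Terreneuvian = 17.8; Furongian = 11.6; Pliocene = 2.753; Cisuralian = 25.89.
Sum: 10.87 + 17.8 + 11.6 + 2.753 + 25.89 = 68.913 Myr.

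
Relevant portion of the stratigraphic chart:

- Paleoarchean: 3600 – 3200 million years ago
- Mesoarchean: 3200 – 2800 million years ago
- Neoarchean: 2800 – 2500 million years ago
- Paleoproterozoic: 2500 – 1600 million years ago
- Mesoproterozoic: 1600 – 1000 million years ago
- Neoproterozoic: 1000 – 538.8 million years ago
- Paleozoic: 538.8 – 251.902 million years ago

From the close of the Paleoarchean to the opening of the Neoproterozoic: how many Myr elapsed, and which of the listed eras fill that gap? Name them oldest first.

2200 million years; Mesoarchean, Neoarchean, Paleoproterozoic, Mesoproterozoic

End of Paleoarchean = 3200 Ma; start of Neoproterozoic = 1000 Ma.
Gap = 3200 − 1000 = 2200 Myr.
Eras wholly inside 3200–1000 Ma: Mesoarchean (3200–2800), Neoarchean (2800–2500), Paleoproterozoic (2500–1600), Mesoproterozoic (1600–1000).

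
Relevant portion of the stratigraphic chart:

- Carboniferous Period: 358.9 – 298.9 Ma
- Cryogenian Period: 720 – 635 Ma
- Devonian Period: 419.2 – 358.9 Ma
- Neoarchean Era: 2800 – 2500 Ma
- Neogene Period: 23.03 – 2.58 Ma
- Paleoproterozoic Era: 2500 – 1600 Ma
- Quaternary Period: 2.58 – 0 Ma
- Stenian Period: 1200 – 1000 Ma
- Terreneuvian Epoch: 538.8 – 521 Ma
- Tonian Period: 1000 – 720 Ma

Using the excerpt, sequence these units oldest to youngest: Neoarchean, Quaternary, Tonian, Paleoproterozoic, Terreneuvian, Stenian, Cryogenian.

Sorting by start age (descending Ma, since larger Ma = older): Neoarchean start 2800, Paleoproterozoic start 2500, Stenian start 1200, Tonian start 1000, Cryogenian start 720, Terreneuvian start 538.8, Quaternary start 2.58.

Neoarchean, then Paleoproterozoic, then Stenian, then Tonian, then Cryogenian, then Terreneuvian, then Quaternary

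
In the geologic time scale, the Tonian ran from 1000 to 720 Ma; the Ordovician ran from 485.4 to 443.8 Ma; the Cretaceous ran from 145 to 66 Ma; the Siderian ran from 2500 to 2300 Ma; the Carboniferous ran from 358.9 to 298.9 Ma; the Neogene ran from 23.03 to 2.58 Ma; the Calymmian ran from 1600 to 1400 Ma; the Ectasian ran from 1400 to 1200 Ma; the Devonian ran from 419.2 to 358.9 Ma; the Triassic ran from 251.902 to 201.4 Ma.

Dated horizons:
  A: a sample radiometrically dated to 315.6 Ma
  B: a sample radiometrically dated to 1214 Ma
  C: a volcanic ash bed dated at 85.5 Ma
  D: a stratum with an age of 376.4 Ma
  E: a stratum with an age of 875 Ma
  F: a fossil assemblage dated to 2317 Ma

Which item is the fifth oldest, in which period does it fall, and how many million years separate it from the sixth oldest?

A, in the Carboniferous; 230.1 million years to C

Sorted oldest-first by Ma: F (2317), B (1214), E (875), D (376.4), A (315.6), C (85.5).
The fifth oldest is A at 315.6 Ma, which lies in 358.9–298.9 Ma: the Carboniferous.
The sixth oldest is C at 85.5 Ma; separation = |315.6 − 85.5| = 230.1 Myr.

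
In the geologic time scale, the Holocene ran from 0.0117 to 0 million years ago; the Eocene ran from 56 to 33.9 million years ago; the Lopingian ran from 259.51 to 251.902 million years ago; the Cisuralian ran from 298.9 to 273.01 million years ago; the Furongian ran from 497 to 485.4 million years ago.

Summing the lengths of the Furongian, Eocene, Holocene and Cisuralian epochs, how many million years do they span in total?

59.6017 million years

Duration is start − end for each: (497 − 485.4) + (56 − 33.9) + (0.0117 − 0) + (298.9 − 273.01).
That is 11.6 + 22.1 + 0.0117 + 25.89, which totals 59.6017 million years.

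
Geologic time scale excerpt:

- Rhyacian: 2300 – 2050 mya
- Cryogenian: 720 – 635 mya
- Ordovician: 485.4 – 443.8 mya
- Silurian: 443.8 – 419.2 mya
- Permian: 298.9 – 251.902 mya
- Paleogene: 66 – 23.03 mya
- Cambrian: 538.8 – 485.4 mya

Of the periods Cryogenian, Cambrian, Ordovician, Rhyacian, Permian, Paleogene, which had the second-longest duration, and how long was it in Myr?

Durations: Cryogenian 85; Cambrian 53.4; Ordovician 41.6; Rhyacian 250; Permian 46.998; Paleogene 42.97 Myr.
Sorted longest-first: Rhyacian (250), Cryogenian (85), Cambrian (53.4), Permian (46.998), Paleogene (42.97), Ordovician (41.6).
The second longest is Cryogenian at 85 Myr.

Cryogenian, 85 million years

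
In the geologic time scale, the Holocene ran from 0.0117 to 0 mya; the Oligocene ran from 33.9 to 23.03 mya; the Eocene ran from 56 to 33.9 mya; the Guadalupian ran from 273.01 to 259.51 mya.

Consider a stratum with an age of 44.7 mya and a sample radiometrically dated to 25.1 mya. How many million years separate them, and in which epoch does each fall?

Elapsed time: 44.7 − 25.1 = 19.6 Myr.
44.7 Ma lies within 56–33.9 Ma: Eocene.
25.1 Ma lies within 33.9–23.03 Ma: Oligocene.

19.6 million years apart; the first in the Eocene, the second in the Oligocene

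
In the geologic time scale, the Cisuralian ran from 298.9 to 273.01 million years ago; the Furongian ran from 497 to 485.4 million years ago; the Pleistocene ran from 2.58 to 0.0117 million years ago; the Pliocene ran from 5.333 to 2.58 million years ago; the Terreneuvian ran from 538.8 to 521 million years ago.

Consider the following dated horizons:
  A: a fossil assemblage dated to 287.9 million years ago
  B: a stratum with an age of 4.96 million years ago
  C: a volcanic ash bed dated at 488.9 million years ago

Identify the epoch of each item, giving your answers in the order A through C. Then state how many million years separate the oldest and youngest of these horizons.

A — Cisuralian; B — Pliocene; C — Furongian; span 483.94 million years

A: 287.9 Ma lies in 298.9–273.01 Ma, so Cisuralian.
B: 4.96 Ma lies in 5.333–2.58 Ma, so Pliocene.
C: 488.9 Ma lies in 497–485.4 Ma, so Furongian.
Oldest = 488.9 Ma, youngest = 4.96 Ma → span 483.94 Myr.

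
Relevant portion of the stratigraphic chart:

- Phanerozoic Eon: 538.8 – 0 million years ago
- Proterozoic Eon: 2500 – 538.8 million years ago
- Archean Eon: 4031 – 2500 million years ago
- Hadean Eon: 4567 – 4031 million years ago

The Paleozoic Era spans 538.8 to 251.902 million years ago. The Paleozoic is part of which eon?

The Paleozoic (538.8–251.902 Ma) lies entirely within 538.8–0 Ma, the Phanerozoic Eon.

Phanerozoic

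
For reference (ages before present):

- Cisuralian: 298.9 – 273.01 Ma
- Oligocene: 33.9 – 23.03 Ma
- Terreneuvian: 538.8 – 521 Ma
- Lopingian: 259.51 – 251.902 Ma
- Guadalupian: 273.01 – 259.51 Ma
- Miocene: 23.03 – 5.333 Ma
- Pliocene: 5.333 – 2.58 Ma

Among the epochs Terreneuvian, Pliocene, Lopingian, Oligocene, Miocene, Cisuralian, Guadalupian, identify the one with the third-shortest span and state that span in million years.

Oligocene, 10.87 million years

Durations: Terreneuvian 17.8; Pliocene 2.753; Lopingian 7.608; Oligocene 10.87; Miocene 17.697; Cisuralian 25.89; Guadalupian 13.5 Myr.
Sorted shortest-first: Pliocene (2.753), Lopingian (7.608), Oligocene (10.87), Guadalupian (13.5), Miocene (17.697), Terreneuvian (17.8), Cisuralian (25.89).
The third shortest is Oligocene at 10.87 Myr.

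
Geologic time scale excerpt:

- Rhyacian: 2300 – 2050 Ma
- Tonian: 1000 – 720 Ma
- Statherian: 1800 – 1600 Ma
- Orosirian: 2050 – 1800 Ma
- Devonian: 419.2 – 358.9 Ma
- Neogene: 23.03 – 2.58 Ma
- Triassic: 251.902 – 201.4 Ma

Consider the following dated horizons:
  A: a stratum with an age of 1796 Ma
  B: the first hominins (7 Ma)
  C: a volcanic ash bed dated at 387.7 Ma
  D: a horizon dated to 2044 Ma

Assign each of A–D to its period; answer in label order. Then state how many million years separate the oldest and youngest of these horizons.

A — Statherian; B — Neogene; C — Devonian; D — Orosirian; span 2037 million years

Match each age against the start–end ranges in the excerpt: A = 1796 Ma → Statherian (1800–1600); B = 7 Ma → Neogene (23.03–2.58); C = 387.7 Ma → Devonian (419.2–358.9); D = 2044 Ma → Orosirian (2050–1800).
The largest age is 2044 Ma and the smallest is 7 Ma; their difference is 2037 Myr.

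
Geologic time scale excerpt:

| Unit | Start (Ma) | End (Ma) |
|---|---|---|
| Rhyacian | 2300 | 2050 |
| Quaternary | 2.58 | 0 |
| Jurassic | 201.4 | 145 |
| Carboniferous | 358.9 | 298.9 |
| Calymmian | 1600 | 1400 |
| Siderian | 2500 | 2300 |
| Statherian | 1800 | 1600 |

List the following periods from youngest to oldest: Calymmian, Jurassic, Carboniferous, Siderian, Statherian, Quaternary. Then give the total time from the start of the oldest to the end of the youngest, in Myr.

Quaternary, Jurassic, Carboniferous, Calymmian, Statherian, Siderian; total span 2500 Myr

From the excerpt: Calymmian 1600–1400; Jurassic 201.4–145; Carboniferous 358.9–298.9; Siderian 2500–2300; Statherian 1800–1600; Quaternary 2.58–0 (Ma).
Larger Ma is earlier, so the oldest is Siderian and the youngest is Quaternary; youngest to oldest: Quaternary, Jurassic, Carboniferous, Calymmian, Statherian, Siderian.
Oldest start 2500 minus youngest end 0 gives 2500 Myr overall.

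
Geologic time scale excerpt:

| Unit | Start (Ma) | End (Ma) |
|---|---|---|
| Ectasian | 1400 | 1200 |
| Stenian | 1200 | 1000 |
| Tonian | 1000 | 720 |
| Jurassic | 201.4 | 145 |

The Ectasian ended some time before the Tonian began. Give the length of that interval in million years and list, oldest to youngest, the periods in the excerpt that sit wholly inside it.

200 million years; Stenian

The Ectasian closes at 1200 Ma and the Tonian opens at 1000 Ma, so the interval is 1200 − 1000 = 200 Myr.
A period fits inside if it starts at or after 1200 Ma and ends at or before 1000 Ma; oldest first that gives Stenian.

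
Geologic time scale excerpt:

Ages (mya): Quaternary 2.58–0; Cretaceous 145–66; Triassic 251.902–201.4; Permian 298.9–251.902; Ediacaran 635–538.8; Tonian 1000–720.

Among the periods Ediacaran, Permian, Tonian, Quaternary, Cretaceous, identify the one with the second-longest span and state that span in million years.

Start − end for each: Ediacaran 635 − 538.8 = 96.2; Permian 298.9 − 251.902 = 46.998; Tonian 1000 − 720 = 280; Quaternary 2.58 − 0 = 2.58; Cretaceous 145 − 66 = 79.
Ranking these from longest: Tonian > Ediacaran > Cretaceous > Permian > Quaternary.
Position 2 in that ranking is Ediacaran, which lasted 96.2 Myr.

Ediacaran, 96.2 million years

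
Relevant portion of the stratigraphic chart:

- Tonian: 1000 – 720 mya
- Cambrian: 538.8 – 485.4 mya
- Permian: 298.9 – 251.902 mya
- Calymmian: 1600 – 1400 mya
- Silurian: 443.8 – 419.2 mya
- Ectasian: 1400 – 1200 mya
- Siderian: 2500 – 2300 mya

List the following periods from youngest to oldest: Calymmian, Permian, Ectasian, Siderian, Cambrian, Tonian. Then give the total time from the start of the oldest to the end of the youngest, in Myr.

Permian, Cambrian, Tonian, Ectasian, Calymmian, Siderian; total span 2248.098 Myr

Start ages (Ma): Siderian 2500, Calymmian 1600, Ectasian 1400, Tonian 1000, Cambrian 538.8, Permian 298.9.
Ordered youngest to oldest: Permian, Cambrian, Tonian, Ectasian, Calymmian, Siderian.
Span = 2500 − 251.902 = 2248.098 Myr.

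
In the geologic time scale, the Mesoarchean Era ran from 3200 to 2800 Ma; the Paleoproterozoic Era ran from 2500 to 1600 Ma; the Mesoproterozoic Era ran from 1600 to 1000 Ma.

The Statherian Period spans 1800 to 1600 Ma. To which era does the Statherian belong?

Paleoproterozoic

The Statherian (1800–1600 Ma) lies entirely within 2500–1600 Ma, the Paleoproterozoic Era.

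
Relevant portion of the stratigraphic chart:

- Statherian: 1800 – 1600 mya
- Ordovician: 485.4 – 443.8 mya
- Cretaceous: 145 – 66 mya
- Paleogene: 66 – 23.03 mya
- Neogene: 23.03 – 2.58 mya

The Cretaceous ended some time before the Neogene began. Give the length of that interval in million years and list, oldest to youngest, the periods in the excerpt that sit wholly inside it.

42.97 million years; Paleogene

End of Cretaceous = 66 Ma; start of Neogene = 23.03 Ma.
Gap = 66 − 23.03 = 42.97 Myr.
Periods wholly inside 66–23.03 Ma: Paleogene (66–23.03).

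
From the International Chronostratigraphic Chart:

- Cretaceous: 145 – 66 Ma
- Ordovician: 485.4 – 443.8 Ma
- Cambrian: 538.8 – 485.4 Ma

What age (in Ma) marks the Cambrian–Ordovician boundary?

The Cambrian ends and the Ordovician begins at 485.4 Ma.

485.4 Ma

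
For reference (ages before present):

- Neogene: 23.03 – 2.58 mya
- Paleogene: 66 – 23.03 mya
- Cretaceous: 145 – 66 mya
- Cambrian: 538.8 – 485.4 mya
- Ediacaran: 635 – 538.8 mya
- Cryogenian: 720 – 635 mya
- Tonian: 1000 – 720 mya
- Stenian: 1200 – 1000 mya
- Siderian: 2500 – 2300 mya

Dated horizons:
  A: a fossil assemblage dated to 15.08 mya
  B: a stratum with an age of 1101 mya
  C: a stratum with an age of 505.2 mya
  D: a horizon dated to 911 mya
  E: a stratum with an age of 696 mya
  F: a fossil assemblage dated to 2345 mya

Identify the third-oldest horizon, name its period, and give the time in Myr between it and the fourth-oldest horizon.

D, in the Tonian; 215 million years to E

Sorted oldest-first by Ma: F (2345), B (1101), D (911), E (696), C (505.2), A (15.08).
The third oldest is D at 911 Ma, which lies in 1000–720 Ma: the Tonian.
The fourth oldest is E at 696 Ma; separation = |911 − 696| = 215 Myr.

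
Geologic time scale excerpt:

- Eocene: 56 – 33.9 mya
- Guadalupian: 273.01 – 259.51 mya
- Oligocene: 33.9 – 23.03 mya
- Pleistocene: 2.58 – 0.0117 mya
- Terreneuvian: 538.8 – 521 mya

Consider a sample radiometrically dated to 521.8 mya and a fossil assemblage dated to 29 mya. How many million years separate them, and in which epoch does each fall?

Elapsed time: 521.8 − 29 = 492.8 Myr.
521.8 Ma lies within 538.8–521 Ma: Terreneuvian.
29 Ma lies within 33.9–23.03 Ma: Oligocene.

492.8 million years apart; the first in the Terreneuvian, the second in the Oligocene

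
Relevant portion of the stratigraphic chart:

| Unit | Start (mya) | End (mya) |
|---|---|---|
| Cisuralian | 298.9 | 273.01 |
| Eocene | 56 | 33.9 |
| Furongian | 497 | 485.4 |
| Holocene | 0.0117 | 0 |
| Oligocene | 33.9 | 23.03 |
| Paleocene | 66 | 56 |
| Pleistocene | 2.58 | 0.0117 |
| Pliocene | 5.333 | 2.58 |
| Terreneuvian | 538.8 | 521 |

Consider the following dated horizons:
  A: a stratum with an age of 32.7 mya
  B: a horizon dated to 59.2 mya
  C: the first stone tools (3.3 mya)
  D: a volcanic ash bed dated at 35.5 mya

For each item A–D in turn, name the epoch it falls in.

A: 32.7 Ma lies in 33.9–23.03 Ma, so Oligocene.
B: 59.2 Ma lies in 66–56 Ma, so Paleocene.
C: 3.3 Ma lies in 5.333–2.58 Ma, so Pliocene.
D: 35.5 Ma lies in 56–33.9 Ma, so Eocene.

A — Oligocene; B — Paleocene; C — Pliocene; D — Eocene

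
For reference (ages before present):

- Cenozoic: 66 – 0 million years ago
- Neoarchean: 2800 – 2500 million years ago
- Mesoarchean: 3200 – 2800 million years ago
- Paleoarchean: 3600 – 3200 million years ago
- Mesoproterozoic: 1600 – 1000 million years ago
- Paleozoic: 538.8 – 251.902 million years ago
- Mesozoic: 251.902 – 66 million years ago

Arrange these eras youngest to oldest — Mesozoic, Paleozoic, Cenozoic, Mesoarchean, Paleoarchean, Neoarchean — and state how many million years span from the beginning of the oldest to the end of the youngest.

Start ages (Ma): Paleoarchean 3600, Mesoarchean 3200, Neoarchean 2800, Paleozoic 538.8, Mesozoic 251.902, Cenozoic 66.
Ordered youngest to oldest: Cenozoic, Mesozoic, Paleozoic, Neoarchean, Mesoarchean, Paleoarchean.
Span = 3600 − 0 = 3600 Myr.

Cenozoic → Mesozoic → Paleozoic → Neoarchean → Mesoarchean → Paleoarchean; total span 3600 Myr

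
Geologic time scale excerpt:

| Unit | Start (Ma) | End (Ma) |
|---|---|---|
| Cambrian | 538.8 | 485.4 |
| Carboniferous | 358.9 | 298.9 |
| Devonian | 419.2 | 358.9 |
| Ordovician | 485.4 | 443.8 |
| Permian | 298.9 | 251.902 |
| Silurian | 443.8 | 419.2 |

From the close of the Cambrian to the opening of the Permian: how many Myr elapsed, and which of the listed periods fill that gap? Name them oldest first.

186.5 million years; Ordovician, Silurian, Devonian, Carboniferous

The Cambrian closes at 485.4 Ma and the Permian opens at 298.9 Ma, so the interval is 485.4 − 298.9 = 186.5 Myr.
A period fits inside if it starts at or after 485.4 Ma and ends at or before 298.9 Ma; oldest first that gives Ordovician, Silurian, Devonian, Carboniferous.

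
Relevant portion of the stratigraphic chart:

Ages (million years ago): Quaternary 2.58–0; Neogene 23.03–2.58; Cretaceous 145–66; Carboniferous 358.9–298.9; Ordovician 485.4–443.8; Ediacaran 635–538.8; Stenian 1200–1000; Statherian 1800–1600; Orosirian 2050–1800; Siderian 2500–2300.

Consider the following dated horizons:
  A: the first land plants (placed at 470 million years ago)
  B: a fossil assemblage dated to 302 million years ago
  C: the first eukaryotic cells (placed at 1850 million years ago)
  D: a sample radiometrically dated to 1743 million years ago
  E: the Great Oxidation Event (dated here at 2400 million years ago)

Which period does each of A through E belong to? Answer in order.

A — Ordovician; B — Carboniferous; C — Orosirian; D — Statherian; E — Siderian

A: 470 Ma lies in 485.4–443.8 Ma, so Ordovician.
B: 302 Ma lies in 358.9–298.9 Ma, so Carboniferous.
C: 1850 Ma lies in 2050–1800 Ma, so Orosirian.
D: 1743 Ma lies in 1800–1600 Ma, so Statherian.
E: 2400 Ma lies in 2500–2300 Ma, so Siderian.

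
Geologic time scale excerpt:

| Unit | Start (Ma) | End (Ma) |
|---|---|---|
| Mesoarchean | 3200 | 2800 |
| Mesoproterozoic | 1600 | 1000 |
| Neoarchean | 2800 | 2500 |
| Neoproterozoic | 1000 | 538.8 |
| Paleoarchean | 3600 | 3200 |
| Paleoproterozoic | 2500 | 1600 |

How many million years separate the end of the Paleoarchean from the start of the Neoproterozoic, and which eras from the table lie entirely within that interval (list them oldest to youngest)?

2200 million years; Mesoarchean, Neoarchean, Paleoproterozoic, Mesoproterozoic

End of Paleoarchean = 3200 Ma; start of Neoproterozoic = 1000 Ma.
Gap = 3200 − 1000 = 2200 Myr.
Eras wholly inside 3200–1000 Ma: Mesoarchean (3200–2800), Neoarchean (2800–2500), Paleoproterozoic (2500–1600), Mesoproterozoic (1600–1000).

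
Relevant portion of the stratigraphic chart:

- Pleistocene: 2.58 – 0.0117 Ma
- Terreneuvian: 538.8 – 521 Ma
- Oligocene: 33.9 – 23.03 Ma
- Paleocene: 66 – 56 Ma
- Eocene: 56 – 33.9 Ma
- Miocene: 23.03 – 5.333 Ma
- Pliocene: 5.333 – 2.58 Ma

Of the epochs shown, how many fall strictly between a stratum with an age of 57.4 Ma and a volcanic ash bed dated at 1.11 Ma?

4

The older date is 57.4 Ma and the younger is 1.11 Ma.
Epochs with start < 57.4 and end > 1.11 Ma: Eocene (56–33.9), Oligocene (33.9–23.03), Miocene (23.03–5.333), Pliocene (5.333–2.58).
That is 4 complete epochs.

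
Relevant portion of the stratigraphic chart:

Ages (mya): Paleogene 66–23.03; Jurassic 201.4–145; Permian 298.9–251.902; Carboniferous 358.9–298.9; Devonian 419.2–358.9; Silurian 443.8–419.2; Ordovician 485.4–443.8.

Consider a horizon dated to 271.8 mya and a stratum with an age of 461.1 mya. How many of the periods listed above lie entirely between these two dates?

461.1 Ma sits inside the Ordovician (485.4–443.8) and 271.8 Ma inside the Permian (298.9–251.902); neither of those is wholly between the two dates.
The listed periods lying completely between them are Silurian, Devonian, Carboniferous — 3 in all.

3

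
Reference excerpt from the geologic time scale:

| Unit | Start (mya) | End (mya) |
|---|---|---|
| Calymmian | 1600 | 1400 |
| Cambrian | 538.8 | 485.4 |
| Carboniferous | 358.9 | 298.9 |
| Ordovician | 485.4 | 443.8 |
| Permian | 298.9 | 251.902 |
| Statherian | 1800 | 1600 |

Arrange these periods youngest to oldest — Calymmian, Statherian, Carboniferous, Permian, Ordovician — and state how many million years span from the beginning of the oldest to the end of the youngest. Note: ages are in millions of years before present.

Permian, Carboniferous, Ordovician, Calymmian, Statherian; total span 1548.098 Myr

Start ages (Ma): Statherian 1800, Calymmian 1600, Ordovician 485.4, Carboniferous 358.9, Permian 298.9.
Ordered youngest to oldest: Permian, Carboniferous, Ordovician, Calymmian, Statherian.
Span = 1800 − 251.902 = 1548.098 Myr.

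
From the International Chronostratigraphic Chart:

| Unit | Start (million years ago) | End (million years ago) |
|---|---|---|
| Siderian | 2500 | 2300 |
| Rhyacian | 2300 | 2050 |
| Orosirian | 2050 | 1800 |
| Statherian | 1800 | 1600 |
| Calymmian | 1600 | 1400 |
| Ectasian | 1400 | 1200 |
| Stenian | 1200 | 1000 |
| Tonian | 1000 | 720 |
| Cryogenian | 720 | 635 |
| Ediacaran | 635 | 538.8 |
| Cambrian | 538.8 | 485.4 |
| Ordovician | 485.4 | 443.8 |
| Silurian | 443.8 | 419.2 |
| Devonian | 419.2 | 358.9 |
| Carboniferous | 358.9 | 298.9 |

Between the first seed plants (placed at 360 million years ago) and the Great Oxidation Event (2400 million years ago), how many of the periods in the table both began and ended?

12

2400 Ma sits inside the Siderian (2500–2300) and 360 Ma inside the Devonian (419.2–358.9); neither of those is wholly between the two dates.
The listed periods lying completely between them are Rhyacian, Orosirian, Statherian, Calymmian, Ectasian, Stenian, Tonian, Cryogenian, Ediacaran, Cambrian, Ordovician, Silurian — 12 in all.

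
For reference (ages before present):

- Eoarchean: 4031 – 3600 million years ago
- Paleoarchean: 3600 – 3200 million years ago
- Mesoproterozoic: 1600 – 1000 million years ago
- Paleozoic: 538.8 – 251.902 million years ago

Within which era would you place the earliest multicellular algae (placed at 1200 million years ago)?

1200 Ma lies between 1600 and 1000 Ma, so it falls in the Mesoproterozoic.

Mesoproterozoic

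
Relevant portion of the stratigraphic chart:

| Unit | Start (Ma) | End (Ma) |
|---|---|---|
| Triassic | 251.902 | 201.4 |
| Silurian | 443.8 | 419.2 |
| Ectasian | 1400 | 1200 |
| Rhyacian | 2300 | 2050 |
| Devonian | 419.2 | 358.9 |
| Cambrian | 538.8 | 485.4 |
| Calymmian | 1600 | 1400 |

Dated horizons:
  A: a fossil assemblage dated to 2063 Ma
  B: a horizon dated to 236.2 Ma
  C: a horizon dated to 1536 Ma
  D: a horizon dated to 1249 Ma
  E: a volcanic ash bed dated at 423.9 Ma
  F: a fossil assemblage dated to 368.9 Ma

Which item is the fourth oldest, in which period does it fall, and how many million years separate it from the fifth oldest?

E, in the Silurian; 55 million years to F

Larger Ma means older, so oldest first: A 2063 > C 1536 > D 1249 > E 423.9 > F 368.9 > B 236.2.
Counting 4 along gives E (423.9 Ma); the excerpt puts that inside the Silurian, 443.8–419.2 Ma.
Next in line is F (368.9 Ma), and 423.9 − 368.9 = 55 Myr.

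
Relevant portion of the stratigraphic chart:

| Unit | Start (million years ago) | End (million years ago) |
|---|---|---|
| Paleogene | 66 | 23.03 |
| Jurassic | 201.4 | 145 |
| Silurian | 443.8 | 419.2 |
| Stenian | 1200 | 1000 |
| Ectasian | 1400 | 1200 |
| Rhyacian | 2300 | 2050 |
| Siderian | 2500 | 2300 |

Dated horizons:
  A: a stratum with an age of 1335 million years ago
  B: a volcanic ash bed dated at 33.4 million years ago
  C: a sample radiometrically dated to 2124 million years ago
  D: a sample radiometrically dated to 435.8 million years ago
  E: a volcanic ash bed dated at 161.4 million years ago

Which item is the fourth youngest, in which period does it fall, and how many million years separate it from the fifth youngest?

A, in the Ectasian; 789 million years to C

Sorted youngest-first by Ma: B (33.4), E (161.4), D (435.8), A (1335), C (2124).
The fourth youngest is A at 1335 Ma, which lies in 1400–1200 Ma: the Ectasian.
The fifth youngest is C at 2124 Ma; separation = |1335 − 2124| = 789 Myr.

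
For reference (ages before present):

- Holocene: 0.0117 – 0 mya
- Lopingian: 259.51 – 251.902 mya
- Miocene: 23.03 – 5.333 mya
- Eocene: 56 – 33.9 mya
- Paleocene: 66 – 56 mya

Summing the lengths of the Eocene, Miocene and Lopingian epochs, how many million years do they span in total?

47.405 million years

Each duration: Eocene = 22.1; Miocene = 17.697; Lopingian = 7.608.
Sum: 22.1 + 17.697 + 7.608 = 47.405 Myr.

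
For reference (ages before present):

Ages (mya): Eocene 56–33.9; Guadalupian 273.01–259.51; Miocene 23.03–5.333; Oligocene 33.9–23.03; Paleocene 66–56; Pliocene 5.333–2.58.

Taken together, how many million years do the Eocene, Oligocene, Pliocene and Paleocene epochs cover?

45.723 million years

Each duration: Eocene = 22.1; Oligocene = 10.87; Pliocene = 2.753; Paleocene = 10.
Sum: 22.1 + 10.87 + 2.753 + 10 = 45.723 Myr.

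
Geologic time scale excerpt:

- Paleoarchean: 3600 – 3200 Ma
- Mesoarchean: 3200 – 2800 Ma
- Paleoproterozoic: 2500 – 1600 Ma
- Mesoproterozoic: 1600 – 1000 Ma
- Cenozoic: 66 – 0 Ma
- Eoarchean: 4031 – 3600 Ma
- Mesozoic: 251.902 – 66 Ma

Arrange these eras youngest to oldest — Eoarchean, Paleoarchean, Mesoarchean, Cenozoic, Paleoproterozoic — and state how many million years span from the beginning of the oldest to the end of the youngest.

From the excerpt: Eoarchean 4031–3600; Paleoarchean 3600–3200; Mesoarchean 3200–2800; Cenozoic 66–0; Paleoproterozoic 2500–1600 (Ma).
Larger Ma is earlier, so the oldest is Eoarchean and the youngest is Cenozoic; youngest to oldest: Cenozoic, Paleoproterozoic, Mesoarchean, Paleoarchean, Eoarchean.
Oldest start 4031 minus youngest end 0 gives 4031 Myr overall.

Cenozoic → Paleoproterozoic → Mesoarchean → Paleoarchean → Eoarchean; total span 4031 Myr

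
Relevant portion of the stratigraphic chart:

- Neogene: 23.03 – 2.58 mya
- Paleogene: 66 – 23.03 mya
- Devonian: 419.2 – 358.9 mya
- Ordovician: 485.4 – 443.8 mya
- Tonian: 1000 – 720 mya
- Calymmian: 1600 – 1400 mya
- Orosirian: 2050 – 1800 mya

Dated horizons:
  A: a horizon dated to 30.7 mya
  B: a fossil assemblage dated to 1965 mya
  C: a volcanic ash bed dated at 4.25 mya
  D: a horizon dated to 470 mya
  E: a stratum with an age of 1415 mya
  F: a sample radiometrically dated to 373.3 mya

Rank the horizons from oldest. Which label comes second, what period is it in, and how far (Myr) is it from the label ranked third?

Sorted oldest-first by Ma: B (1965), E (1415), D (470), F (373.3), A (30.7), C (4.25).
The second oldest is E at 1415 Ma, which lies in 1600–1400 Ma: the Calymmian.
The third oldest is D at 470 Ma; separation = |1415 − 470| = 945 Myr.

E, in the Calymmian; 945 million years to D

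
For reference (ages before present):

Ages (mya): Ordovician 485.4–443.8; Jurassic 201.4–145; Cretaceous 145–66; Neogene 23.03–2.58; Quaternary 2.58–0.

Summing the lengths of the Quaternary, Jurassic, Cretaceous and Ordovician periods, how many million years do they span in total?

179.58 million years

Each duration: Quaternary = 2.58; Jurassic = 56.4; Cretaceous = 79; Ordovician = 41.6.
Sum: 2.58 + 56.4 + 79 + 41.6 = 179.58 Myr.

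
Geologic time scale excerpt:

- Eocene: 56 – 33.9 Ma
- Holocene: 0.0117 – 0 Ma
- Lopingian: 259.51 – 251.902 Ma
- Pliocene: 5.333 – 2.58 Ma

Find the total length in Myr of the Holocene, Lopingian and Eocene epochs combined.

Each duration: Holocene = 0.0117; Lopingian = 7.608; Eocene = 22.1.
Sum: 0.0117 + 7.608 + 22.1 = 29.7197 Myr.

29.7197 million years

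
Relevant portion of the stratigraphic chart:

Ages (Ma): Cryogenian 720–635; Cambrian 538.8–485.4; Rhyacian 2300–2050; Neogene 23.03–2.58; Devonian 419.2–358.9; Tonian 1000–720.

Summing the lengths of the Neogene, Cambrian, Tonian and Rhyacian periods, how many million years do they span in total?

Each duration: Neogene = 20.45; Cambrian = 53.4; Tonian = 280; Rhyacian = 250.
Sum: 20.45 + 53.4 + 280 + 250 = 603.85 Myr.

603.85 million years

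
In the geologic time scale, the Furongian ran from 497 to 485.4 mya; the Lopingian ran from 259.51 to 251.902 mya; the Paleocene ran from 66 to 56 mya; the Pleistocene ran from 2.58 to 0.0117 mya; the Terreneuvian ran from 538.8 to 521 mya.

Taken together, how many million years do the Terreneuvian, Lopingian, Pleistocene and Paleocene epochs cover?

37.9763 million years

Duration is start − end for each: (538.8 − 521) + (259.51 − 251.902) + (2.58 − 0.0117) + (66 − 56).
That is 17.8 + 7.608 + 2.5683 + 10, which totals 37.9763 million years.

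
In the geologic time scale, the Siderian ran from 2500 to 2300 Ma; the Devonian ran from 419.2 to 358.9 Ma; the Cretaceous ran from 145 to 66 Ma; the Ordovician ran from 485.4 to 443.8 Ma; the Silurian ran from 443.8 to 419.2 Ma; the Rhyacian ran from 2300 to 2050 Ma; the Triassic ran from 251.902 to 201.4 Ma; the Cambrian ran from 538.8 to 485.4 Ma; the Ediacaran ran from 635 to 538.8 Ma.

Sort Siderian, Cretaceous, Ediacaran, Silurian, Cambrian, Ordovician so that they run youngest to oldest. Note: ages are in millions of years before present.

Cretaceous, Silurian, Ordovician, Cambrian, Ediacaran, Siderian

Sorting by start age (ascending Ma, since larger Ma = older): Cretaceous began 145, Silurian began 443.8, Ordovician began 485.4, Cambrian began 538.8, Ediacaran began 635, Siderian began 2500.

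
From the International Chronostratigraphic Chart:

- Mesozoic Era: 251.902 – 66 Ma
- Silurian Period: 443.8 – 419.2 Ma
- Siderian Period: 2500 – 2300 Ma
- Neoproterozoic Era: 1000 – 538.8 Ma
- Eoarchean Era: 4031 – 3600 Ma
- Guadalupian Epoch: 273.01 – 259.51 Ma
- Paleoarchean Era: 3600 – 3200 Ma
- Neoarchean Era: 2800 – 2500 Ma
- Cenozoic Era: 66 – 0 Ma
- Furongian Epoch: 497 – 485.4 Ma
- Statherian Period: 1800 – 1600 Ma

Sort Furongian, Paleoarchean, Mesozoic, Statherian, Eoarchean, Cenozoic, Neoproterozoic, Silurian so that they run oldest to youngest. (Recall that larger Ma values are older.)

Eoarchean, Paleoarchean, Statherian, Neoproterozoic, Furongian, Silurian, Mesozoic, Cenozoic

The oldest of these is Eoarchean (starts 4031 Ma) and the youngest is Cenozoic (ends 0 Ma).
In between, by decreasing start age: Paleoarchean (3600), Statherian (1800), Neoproterozoic (1000), Furongian (497), Silurian (443.8), Mesozoic (251.902).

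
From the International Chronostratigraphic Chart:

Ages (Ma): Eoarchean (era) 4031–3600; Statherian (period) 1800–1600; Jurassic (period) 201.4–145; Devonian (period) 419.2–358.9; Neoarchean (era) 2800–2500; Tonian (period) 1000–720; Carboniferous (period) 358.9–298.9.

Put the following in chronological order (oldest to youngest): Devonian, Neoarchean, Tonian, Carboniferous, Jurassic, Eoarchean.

Eoarchean → Neoarchean → Tonian → Devonian → Carboniferous → Jurassic

The oldest of these is Eoarchean (starts 4031 Ma) and the youngest is Jurassic (ends 145 Ma).
In between, by decreasing start age: Neoarchean (2800), Tonian (1000), Devonian (419.2), Carboniferous (358.9).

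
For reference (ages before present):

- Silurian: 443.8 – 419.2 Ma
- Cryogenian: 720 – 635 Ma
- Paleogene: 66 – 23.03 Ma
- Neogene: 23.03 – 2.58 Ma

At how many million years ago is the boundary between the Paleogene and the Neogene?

23.03 Ma

The Paleogene ends and the Neogene begins at 23.03 Ma.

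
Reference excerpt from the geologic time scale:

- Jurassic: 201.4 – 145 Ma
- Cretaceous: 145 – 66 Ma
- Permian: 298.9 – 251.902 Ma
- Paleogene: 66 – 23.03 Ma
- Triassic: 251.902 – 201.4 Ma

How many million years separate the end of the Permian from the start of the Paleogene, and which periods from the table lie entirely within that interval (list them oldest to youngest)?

185.902 million years; Triassic, Jurassic, Cretaceous

End of Permian = 251.902 Ma; start of Paleogene = 66 Ma.
Gap = 251.902 − 66 = 185.902 Myr.
Periods wholly inside 251.902–66 Ma: Triassic (251.902–201.4), Jurassic (201.4–145), Cretaceous (145–66).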